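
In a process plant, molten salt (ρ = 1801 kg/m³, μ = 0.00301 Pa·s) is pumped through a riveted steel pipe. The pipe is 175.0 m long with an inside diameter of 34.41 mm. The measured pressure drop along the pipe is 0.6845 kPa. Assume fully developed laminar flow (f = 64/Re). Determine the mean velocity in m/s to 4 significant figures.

For laminar flow, f = 64/Re with Re = ρVD/μ, so Darcy-Weisbach reduces to ΔP = 32μLV/D². Solving for V: V = ΔP·D²/(32μL) = 684.5·(0.03441)²/(32·0.00301·175) = 0.04808 m/s.
Check: Re = ρVD/μ = 1801·0.04808·0.03441/0.00301 = 990 < 2300, so the laminar assumption holds.

V ≈ 0.04808 m/s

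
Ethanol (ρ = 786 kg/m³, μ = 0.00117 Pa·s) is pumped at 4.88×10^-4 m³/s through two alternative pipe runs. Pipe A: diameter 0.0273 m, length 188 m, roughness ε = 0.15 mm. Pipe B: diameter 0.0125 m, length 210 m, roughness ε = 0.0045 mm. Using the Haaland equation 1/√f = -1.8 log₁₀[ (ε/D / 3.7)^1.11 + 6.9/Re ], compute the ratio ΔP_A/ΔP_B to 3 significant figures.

Pipe A: V = Q/A = 0.000488/0.0005853 = 0.8337 m/s; Re = 1.529e+04; ε/D = 0.00549; Haaland → f = 0.03597; ΔP_A = f(L/D)(ρV²/2) = 6.766e+04 Pa.
Pipe B: V = Q/A = 0.000488/0.0001227 = 3.977 m/s; Re = 3.339e+04; ε/D = 0.00036; Haaland → f = 0.0236; ΔP_B = f(L/D)(ρV²/2) = 2.464e+06 Pa.
ΔP_A/ΔP_B = 6.766e+04/2.464e+06 = 0.0275.

ΔP_A/ΔP_B ≈ 0.0275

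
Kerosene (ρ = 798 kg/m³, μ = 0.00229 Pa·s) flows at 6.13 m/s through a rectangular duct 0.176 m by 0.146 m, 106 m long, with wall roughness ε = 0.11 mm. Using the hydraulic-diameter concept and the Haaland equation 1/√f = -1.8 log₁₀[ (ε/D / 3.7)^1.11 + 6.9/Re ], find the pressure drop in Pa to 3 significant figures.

ΔP ≈ 189000 Pa

Hydraulic diameter D_h = 4A/P = 4·(0.176·0.146)/(2·(0.176+0.146)) = 0.1028/0.644 = 0.1596 m.
Re = ρVD_h/μ = 798·6.13·0.1596/0.00229 = 3.409e+05.
ε/D_h = 0.00011/0.1596 = 0.000689; Haaland gives 1/√f = -1.8 log₁₀[7.24e-05+2.02e-05] = 7.26, so f = 0.01897.
ΔP = f(L/D_h)(ρV²/2) = 0.01897·106/0.1596·1.499e+04 = 1.889e+05 Pa.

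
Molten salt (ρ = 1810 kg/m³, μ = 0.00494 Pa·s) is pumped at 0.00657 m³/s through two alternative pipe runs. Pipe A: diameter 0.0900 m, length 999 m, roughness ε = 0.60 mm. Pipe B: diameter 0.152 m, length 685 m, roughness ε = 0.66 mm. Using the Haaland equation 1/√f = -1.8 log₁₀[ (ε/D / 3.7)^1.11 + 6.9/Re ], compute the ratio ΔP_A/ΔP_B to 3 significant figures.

ΔP_A/ΔP_B ≈ 21.2

Pipe A: V = Q/A = 0.00657/0.006362 = 1.033 m/s; Re = 3.406e+04; ε/D = 0.00667; Haaland → f = 0.03528; ΔP_A = f(L/D)(ρV²/2) = 3.78e+05 Pa.
Pipe B: V = Q/A = 0.00657/0.01815 = 0.3621 m/s; Re = 2.016e+04; ε/D = 0.00434; Haaland → f = 0.03328; ΔP_B = f(L/D)(ρV²/2) = 1.779e+04 Pa.
ΔP_A/ΔP_B = 3.78e+05/1.779e+04 = 21.2.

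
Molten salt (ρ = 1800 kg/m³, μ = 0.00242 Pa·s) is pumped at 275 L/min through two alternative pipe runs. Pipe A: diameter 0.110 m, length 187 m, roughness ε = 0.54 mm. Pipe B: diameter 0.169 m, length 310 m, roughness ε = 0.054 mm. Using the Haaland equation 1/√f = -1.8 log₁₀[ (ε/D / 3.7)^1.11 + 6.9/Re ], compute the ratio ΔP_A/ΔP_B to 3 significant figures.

ΔP_A/ΔP_B ≈ 6.72

Pipe A: V = Q/A = 0.004583/0.009503 = 0.4823 m/s; Re = 3.946e+04; ε/D = 0.00491; Haaland → f = 0.03235; ΔP_A = f(L/D)(ρV²/2) = 1.151e+04 Pa.
Pipe B: V = Q/A = 0.004583/0.02243 = 0.2043 m/s; Re = 2.568e+04; ε/D = 0.00032; Haaland → f = 0.02486; ΔP_B = f(L/D)(ρV²/2) = 1713 Pa.
ΔP_A/ΔP_B = 1.151e+04/1713 = 6.72.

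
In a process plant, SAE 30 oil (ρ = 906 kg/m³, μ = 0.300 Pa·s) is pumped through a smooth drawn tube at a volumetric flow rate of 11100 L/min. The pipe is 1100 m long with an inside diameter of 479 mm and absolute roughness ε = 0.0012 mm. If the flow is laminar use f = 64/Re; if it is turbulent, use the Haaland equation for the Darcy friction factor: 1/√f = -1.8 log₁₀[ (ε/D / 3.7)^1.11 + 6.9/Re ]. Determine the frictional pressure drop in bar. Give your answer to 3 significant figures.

ΔP ≈ 0.473 bar

Q = 11100 L/min = 11100/60000 = 0.185 m³/s.
Cross-sectional area A = πD²/4 = π(0.479)²/4 = 0.1802 m²; mean velocity V = Q/A = 0.185/0.1802 = 1.027 m/s.
Reynolds number Re = ρVD/μ = 906 · 1.027 · 0.479 / 0.3 = 1485.
Re < 2300 → laminar flow, so f = 64/Re = 64/1485 = 0.04309 (the turbulent correlation is not needed).
Darcy-Weisbach: ΔP = f(L/D)(ρV²/2) = 0.04309·(1100/0.479)·(906·1.027²/2) = 0.04309·2296·477.4 = 4.725e+04 Pa.
ΔP = 4.725e+04 Pa = 0.473 bar.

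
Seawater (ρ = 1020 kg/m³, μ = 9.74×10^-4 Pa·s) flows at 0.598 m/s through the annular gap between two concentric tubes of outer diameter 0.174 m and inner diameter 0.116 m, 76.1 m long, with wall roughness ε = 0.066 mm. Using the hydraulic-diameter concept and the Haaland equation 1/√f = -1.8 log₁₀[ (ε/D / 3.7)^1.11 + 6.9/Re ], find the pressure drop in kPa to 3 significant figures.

Hydraulic diameter D_h = 4A/P = D_o - D_i = 0.174 - 0.116 = 0.058 m.
Re = ρVD_h/μ = 1020·0.598·0.058/0.000974 = 3.632e+04.
ε/D_h = 6.6e-05/0.058 = 0.00114; Haaland gives 1/√f = -1.8 log₁₀[0.000126+0.00019] = 6.3, so f = 0.0252.
ΔP = f(L/D_h)(ρV²/2) = 0.0252·76.1/0.058·182.4 = 6029 Pa.
ΔP = 6.03 kPa.

ΔP ≈ 6.03 kPa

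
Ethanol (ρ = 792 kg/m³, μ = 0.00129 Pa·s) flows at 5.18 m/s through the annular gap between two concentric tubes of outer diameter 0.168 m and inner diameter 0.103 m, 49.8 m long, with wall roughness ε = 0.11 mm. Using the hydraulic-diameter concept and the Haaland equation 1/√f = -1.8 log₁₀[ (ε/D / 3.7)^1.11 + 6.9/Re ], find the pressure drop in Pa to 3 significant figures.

ΔP ≈ 190000 Pa

Hydraulic diameter D_h = 4A/P = D_o - D_i = 0.168 - 0.103 = 0.065 m.
Re = ρVD_h/μ = 792·5.18·0.065/0.00129 = 2.067e+05.
ε/D_h = 0.00011/0.065 = 0.00169; Haaland gives 1/√f = -1.8 log₁₀[0.000196+3.34e-05] = 6.55, so f = 0.02331.
ΔP = f(L/D_h)(ρV²/2) = 0.02331·49.8/0.065·1.063e+04 = 1.898e+05 Pa.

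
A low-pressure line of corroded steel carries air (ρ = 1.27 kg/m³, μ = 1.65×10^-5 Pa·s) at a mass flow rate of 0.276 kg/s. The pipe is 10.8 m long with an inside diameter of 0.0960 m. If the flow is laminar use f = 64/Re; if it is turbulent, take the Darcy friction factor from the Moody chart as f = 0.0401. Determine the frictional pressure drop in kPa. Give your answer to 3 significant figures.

ΔP ≈ 2.58 kPa

A = πD²/4 = π(0.096)²/4 = 0.007238 m²; mean velocity V = ṁ/(ρA) = 0.276/(1.27 · 0.007238) = 30.02 m/s.
Reynolds number Re = ρVD/μ = 1.27 · 30.02 · 0.096 / 1.65e-05 = 2.219e+05.
Re > 4000 → turbulent; use the Moody-chart value f = 0.0401.
Darcy-Weisbach: ΔP = f(L/D)(ρV²/2) = 0.0401·(10.8/0.096)·(1.27·30.02²/2) = 0.0401·112.5·572.4 = 2582 Pa.
ΔP = 2582 Pa = 2.58 kPa.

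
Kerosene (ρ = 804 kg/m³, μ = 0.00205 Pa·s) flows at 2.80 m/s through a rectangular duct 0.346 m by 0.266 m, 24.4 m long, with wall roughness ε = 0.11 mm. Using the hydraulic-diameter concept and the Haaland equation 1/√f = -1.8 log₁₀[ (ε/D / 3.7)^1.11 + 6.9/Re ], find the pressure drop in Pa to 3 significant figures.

ΔP ≈ 4380 Pa

Hydraulic diameter D_h = 4A/P = 4·(0.346·0.266)/(2·(0.346+0.266)) = 0.3681/1.224 = 0.3008 m.
Re = ρVD_h/μ = 804·2.8·0.3008/0.00205 = 3.303e+05.
ε/D_h = 0.00011/0.3008 = 0.000366; Haaland gives 1/√f = -1.8 log₁₀[3.58e-05+2.09e-05] = 7.643, so f = 0.01712.
ΔP = f(L/D_h)(ρV²/2) = 0.01712·24.4/0.3008·3152 = 4377 Pa.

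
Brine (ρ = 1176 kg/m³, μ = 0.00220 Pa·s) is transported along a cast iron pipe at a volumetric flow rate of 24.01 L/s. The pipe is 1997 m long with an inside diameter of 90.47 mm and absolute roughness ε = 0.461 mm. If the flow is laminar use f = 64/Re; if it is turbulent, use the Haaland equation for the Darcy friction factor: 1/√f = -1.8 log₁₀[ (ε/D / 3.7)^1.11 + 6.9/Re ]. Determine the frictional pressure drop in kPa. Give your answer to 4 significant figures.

ΔP ≈ 5627 kPa

Q = 24.01 L/s = 24.01/1000 = 0.02401 m³/s.
Cross-sectional area A = πD²/4 = π(0.09047)²/4 = 0.006428 m²; mean velocity V = Q/A = 0.02401/0.006428 = 3.735 m/s.
Reynolds number Re = ρVD/μ = 1176 · 3.735 · 0.09047 / 0.0022 = 1.806e+05.
Re > 4000 → turbulent. Relative roughness ε/D = 0.000461/0.09047 = 0.0051. Haaland: 1/√f = -1.8 log₁₀[(0.0051/3.7)^1.11 + 6.9/1.806e+05] = -1.8 log₁₀[0.000667 + 3.82e-05] = 5.673, so f = 0.03107.
Darcy-Weisbach: ΔP = f(L/D)(ρV²/2) = 0.03107·(1997/0.09047)·(1176·3.735²/2) = 0.03107·2.207e+04·8203 = 5.627e+06 Pa.
ΔP = 5.627e+06 Pa = 5627 kPa.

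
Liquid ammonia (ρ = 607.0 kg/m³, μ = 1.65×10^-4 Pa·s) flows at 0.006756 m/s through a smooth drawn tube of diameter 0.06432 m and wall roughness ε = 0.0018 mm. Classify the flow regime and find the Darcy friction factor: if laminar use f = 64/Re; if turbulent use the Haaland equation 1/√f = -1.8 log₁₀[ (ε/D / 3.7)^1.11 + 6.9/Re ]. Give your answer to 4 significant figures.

f ≈ 0.04003

Re = ρVD/μ = 607·0.006756·0.06432/0.000165 = 1599.
Re < 2300 → laminar, so f = 64/Re = 0.04003 (roughness is irrelevant in laminar flow).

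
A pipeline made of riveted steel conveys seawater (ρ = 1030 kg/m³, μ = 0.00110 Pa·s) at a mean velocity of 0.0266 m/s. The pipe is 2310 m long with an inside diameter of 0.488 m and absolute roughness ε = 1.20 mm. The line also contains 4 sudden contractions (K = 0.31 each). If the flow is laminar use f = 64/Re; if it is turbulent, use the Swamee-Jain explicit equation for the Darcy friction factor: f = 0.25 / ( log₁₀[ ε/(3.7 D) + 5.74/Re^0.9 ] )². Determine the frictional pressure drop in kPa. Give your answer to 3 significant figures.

ΔP ≈ 0.0584 kPa

Reynolds number Re = ρVD/μ = 1030 · 0.0266 · 0.488 / 0.0011 = 1.215e+04.
Re > 4000 → turbulent. Relative roughness ε/D = 0.0012/0.488 = 0.00246. Swamee-Jain: f = 0.25/(log₁₀[0.00246/3.7 + 5.74/1.215e+04^0.9])² = 0.25/(log₁₀[0.000665 + 0.00121])² = 0.25/(-2.727)² = 0.03361.
Total minor-loss coefficient ΣK = 4·0.31 = 1.24.
ΔP = [f·L/D + ΣK]·(ρV²/2) = [0.03361·2310/0.488 + 1.24]·(1030·0.0266²/2) = [159.1 + 1.24]·0.3644 = 58.43 Pa.
ΔP = 58.43 Pa = 0.0584 kPa.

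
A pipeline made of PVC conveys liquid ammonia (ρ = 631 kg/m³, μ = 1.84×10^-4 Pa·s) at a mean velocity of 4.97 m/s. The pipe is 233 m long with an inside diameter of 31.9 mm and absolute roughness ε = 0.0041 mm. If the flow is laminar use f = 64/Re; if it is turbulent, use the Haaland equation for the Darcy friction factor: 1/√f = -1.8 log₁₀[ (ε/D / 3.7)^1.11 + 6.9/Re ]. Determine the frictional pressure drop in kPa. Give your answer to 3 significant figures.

Reynolds number Re = ρVD/μ = 631 · 4.97 · 0.0319 / 0.000184 = 5.437e+05.
Re > 4000 → turbulent. Relative roughness ε/D = 4.1e-06/0.0319 = 0.000129. Haaland: 1/√f = -1.8 log₁₀[(0.000129/3.7)^1.11 + 6.9/5.437e+05] = -1.8 log₁₀[1.12e-05 + 1.27e-05] = 8.318, so f = 0.01445.
Darcy-Weisbach: ΔP = f(L/D)(ρV²/2) = 0.01445·(233/0.0319)·(631·4.97²/2) = 0.01445·7304·7793 = 8.226e+05 Pa.
ΔP = 8.226e+05 Pa = 823 kPa.

ΔP ≈ 823 kPa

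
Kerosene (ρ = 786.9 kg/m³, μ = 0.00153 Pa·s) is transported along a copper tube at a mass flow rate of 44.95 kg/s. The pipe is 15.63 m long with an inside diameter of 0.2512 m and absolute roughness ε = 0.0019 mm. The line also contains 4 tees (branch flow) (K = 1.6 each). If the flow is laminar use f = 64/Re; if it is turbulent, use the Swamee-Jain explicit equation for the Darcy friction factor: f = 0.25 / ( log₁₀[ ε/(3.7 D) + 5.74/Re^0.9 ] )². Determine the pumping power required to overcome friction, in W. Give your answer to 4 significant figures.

P ≈ 221.8 W

A = πD²/4 = π(0.2512)²/4 = 0.04956 m²; mean velocity V = ṁ/(ρA) = 44.95/(786.9 · 0.04956) = 1.153 m/s.
Reynolds number Re = ρVD/μ = 786.9 · 1.153 · 0.2512 / 0.00153 = 1.489e+05.
Re > 4000 → turbulent. Relative roughness ε/D = 1.9e-06/0.2512 = 7.56e-06. Swamee-Jain: f = 0.25/(log₁₀[7.56e-06/3.7 + 5.74/1.489e+05^0.9])² = 0.25/(log₁₀[2.04e-06 + 0.000127])² = 0.25/(-3.89)² = 0.01652.
Total minor-loss coefficient ΣK = 4·1.6 = 6.4.
ΔP = [f·L/D + ΣK]·(ρV²/2) = [0.01652·15.63/0.2512 + 6.4]·(786.9·1.153²/2) = [1.028 + 6.4]·522.7 = 3883 Pa.
Q = ṁ/ρ = 44.95/786.9 = 0.05712 m³/s.
Pumping power P = QΔP = 0.05712·3883 = 221.79 W = 221.8 W.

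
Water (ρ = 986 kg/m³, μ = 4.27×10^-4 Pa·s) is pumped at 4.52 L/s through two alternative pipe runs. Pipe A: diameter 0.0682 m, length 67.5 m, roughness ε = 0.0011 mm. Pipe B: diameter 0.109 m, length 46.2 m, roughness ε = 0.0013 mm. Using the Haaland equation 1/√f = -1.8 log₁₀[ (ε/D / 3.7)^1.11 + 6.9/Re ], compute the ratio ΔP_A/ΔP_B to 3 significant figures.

ΔP_A/ΔP_B ≈ 13.9

Pipe A: V = Q/A = 0.00452/0.003653 = 1.237 m/s; Re = 1.949e+05; ε/D = 1.61e-05; Haaland → f = 0.01568; ΔP_A = f(L/D)(ρV²/2) = 1.171e+04 Pa.
Pipe B: V = Q/A = 0.00452/0.009331 = 0.4844 m/s; Re = 1.219e+05; ε/D = 1.19e-05; Haaland → f = 0.01716; ΔP_B = f(L/D)(ρV²/2) = 841.3 Pa.
ΔP_A/ΔP_B = 1.171e+04/841.3 = 13.9.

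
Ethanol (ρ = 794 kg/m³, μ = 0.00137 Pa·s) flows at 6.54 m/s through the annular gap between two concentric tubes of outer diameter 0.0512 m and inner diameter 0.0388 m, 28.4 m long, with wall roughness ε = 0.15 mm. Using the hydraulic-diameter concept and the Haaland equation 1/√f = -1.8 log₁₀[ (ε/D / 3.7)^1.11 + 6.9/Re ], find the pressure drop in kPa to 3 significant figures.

ΔP ≈ 1620 kPa

Hydraulic diameter D_h = 4A/P = D_o - D_i = 0.0512 - 0.0388 = 0.0124 m.
Re = ρVD_h/μ = 794·6.54·0.0124/0.00137 = 4.7e+04.
ε/D_h = 0.00015/0.0124 = 0.0121; Haaland gives 1/√f = -1.8 log₁₀[0.00174+0.000147] = 4.903, so f = 0.0416.
ΔP = f(L/D_h)(ρV²/2) = 0.0416·28.4/0.0124·1.698e+04 = 1.618e+06 Pa.
ΔP = 1620 kPa.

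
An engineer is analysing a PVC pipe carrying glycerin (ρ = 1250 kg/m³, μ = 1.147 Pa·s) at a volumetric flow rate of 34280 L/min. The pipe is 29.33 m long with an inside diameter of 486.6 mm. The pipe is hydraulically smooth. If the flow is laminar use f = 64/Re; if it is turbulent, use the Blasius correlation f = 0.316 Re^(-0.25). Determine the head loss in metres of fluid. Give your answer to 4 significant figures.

Q = 34280 L/min = 34280/60000 = 0.5713 m³/s.
Cross-sectional area A = πD²/4 = π(0.4866)²/4 = 0.186 m²; mean velocity V = Q/A = 0.5713/0.186 = 3.072 m/s.
Reynolds number Re = ρVD/μ = 1250 · 3.072 · 0.4866 / 1.15 = 1629.
Re < 2300 → laminar flow, so f = 64/Re = 64/1629 = 0.03928 (the turbulent correlation is not needed).
Darcy-Weisbach: ΔP = f(L/D)(ρV²/2) = 0.03928·(29.33/0.4866)·(1250·3.072²/2) = 0.03928·60.28·5899 = 1.397e+04 Pa.
Head loss h_f = ΔP/(ρg) = 1.397e+04/(1250·9.81) = 1.139 m.

h_f ≈ 1.139 m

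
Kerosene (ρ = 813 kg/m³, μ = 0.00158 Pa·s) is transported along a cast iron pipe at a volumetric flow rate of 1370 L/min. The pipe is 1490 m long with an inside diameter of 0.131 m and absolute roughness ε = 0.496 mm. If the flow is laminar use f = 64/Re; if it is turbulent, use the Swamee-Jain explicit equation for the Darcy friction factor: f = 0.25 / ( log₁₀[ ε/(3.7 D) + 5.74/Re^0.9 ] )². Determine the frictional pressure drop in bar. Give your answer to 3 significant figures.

ΔP ≈ 3.87 bar

Q = 1370 L/min = 1370/60000 = 0.02283 m³/s.
Cross-sectional area A = πD²/4 = π(0.131)²/4 = 0.01348 m²; mean velocity V = Q/A = 0.02283/0.01348 = 1.694 m/s.
Reynolds number Re = ρVD/μ = 813 · 1.694 · 0.131 / 0.00158 = 1.142e+05.
Re > 4000 → turbulent. Relative roughness ε/D = 0.000496/0.131 = 0.00379. Swamee-Jain: f = 0.25/(log₁₀[0.00379/3.7 + 5.74/1.142e+05^0.9])² = 0.25/(log₁₀[0.00102 + 0.000161])² = 0.25/(-2.927)² = 0.02919.
Darcy-Weisbach: ΔP = f(L/D)(ρV²/2) = 0.02919·(1490/0.131)·(813·1.694²/2) = 0.02919·1.137e+04·1167 = 3.873e+05 Pa.
ΔP = 3.873e+05 Pa = 3.87 bar.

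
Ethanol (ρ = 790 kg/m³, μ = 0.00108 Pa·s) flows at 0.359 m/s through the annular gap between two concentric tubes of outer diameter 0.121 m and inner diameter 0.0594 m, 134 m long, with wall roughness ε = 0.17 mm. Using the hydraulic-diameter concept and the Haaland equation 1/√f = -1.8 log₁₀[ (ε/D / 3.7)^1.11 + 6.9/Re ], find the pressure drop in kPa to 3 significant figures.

Hydraulic diameter D_h = 4A/P = D_o - D_i = 0.121 - 0.0594 = 0.0616 m.
Re = ρVD_h/μ = 790·0.359·0.0616/0.00108 = 1.618e+04.
ε/D_h = 0.00017/0.0616 = 0.00276; Haaland gives 1/√f = -1.8 log₁₀[0.000338+0.000427] = 5.61, so f = 0.03177.
ΔP = f(L/D_h)(ρV²/2) = 0.03177·134/0.0616·50.91 = 3519 Pa.
ΔP = 3.52 kPa.

ΔP ≈ 3.52 kPa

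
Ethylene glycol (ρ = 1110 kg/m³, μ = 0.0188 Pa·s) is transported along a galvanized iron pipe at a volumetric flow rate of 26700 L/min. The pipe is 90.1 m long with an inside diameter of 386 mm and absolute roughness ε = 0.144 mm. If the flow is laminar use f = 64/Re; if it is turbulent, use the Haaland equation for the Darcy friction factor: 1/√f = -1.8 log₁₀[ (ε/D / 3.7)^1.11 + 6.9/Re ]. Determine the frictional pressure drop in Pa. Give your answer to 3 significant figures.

Q = 26700 L/min = 26700/60000 = 0.445 m³/s.
Cross-sectional area A = πD²/4 = π(0.386)²/4 = 0.117 m²; mean velocity V = Q/A = 0.445/0.117 = 3.803 m/s.
Reynolds number Re = ρVD/μ = 1110 · 3.803 · 0.386 / 0.0188 = 8.667e+04.
Re > 4000 → turbulent. Relative roughness ε/D = 0.000144/0.386 = 0.000373. Haaland: 1/√f = -1.8 log₁₀[(0.000373/3.7)^1.11 + 6.9/8.667e+04] = -1.8 log₁₀[3.66e-05 + 7.96e-05] = 7.082, so f = 0.01994.
Darcy-Weisbach: ΔP = f(L/D)(ρV²/2) = 0.01994·(90.1/0.386)·(1110·3.803²/2) = 0.01994·233.4·8026 = 3.735e+04 Pa.

ΔP ≈ 37300 Pa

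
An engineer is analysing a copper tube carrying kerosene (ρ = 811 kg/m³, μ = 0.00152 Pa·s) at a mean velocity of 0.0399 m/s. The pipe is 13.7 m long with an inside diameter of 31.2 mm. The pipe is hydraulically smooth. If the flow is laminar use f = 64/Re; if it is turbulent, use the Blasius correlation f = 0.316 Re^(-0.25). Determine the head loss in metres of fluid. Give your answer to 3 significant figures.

h_f ≈ 0.00343 m

Reynolds number Re = ρVD/μ = 811 · 0.0399 · 0.0312 / 0.00152 = 664.2.
Re < 2300 → laminar flow, so f = 64/Re = 64/664.2 = 0.09636 (the turbulent correlation is not needed).
Darcy-Weisbach: ΔP = f(L/D)(ρV²/2) = 0.09636·(13.7/0.0312)·(811·0.0399²/2) = 0.09636·439.1·0.6456 = 27.31 Pa.
Head loss h_f = ΔP/(ρg) = 27.31/(811·9.81) = 0.00343 m.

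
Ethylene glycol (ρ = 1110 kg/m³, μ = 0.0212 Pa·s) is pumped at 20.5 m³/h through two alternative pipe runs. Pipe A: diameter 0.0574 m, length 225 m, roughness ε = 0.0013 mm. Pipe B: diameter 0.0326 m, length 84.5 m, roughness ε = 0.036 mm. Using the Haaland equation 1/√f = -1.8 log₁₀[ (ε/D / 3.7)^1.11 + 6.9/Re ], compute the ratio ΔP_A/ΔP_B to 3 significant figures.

Pipe A: V = Q/A = 0.005694/0.002588 = 2.201 m/s; Re = 6614; ε/D = 2.26e-05; Haaland → f = 0.03473; ΔP_A = f(L/D)(ρV²/2) = 3.659e+05 Pa.
Pipe B: V = Q/A = 0.005694/0.0008347 = 6.822 m/s; Re = 1.164e+04; ε/D = 0.0011; Haaland → f = 0.03119; ΔP_B = f(L/D)(ρV²/2) = 2.088e+06 Pa.
ΔP_A/ΔP_B = 3.659e+05/2.088e+06 = 0.175.

ΔP_A/ΔP_B ≈ 0.175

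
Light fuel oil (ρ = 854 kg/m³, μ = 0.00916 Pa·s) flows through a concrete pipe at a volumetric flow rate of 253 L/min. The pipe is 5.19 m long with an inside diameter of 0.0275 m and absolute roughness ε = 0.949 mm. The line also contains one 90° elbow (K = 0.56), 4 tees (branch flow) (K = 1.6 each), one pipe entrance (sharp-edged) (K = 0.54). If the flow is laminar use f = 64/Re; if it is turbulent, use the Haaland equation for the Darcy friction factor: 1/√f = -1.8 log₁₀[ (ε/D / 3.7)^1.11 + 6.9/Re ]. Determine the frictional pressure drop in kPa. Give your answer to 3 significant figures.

ΔP ≈ 415 kPa

Q = 253 L/min = 253/60000 = 0.004217 m³/s.
Cross-sectional area A = πD²/4 = π(0.0275)²/4 = 0.000594 m²; mean velocity V = Q/A = 0.004217/0.000594 = 7.099 m/s.
Reynolds number Re = ρVD/μ = 854 · 7.099 · 0.0275 / 0.00916 = 1.82e+04.
Re > 4000 → turbulent. Relative roughness ε/D = 0.000949/0.0275 = 0.0345. Haaland: 1/√f = -1.8 log₁₀[(0.0345/3.7)^1.11 + 6.9/1.82e+04] = -1.8 log₁₀[0.00558 + 0.000379] = 4.005, so f = 0.06234.
Total minor-loss coefficient ΣK = 1·0.56 + 4·1.6 + 1·0.54 = 7.5.
ΔP = [f·L/D + ΣK]·(ρV²/2) = [0.06234·5.19/0.0275 + 7.5]·(854·7.099²/2) = [11.77 + 7.5]·2.152e+04 = 4.146e+05 Pa.
ΔP = 4.146e+05 Pa = 415 kPa.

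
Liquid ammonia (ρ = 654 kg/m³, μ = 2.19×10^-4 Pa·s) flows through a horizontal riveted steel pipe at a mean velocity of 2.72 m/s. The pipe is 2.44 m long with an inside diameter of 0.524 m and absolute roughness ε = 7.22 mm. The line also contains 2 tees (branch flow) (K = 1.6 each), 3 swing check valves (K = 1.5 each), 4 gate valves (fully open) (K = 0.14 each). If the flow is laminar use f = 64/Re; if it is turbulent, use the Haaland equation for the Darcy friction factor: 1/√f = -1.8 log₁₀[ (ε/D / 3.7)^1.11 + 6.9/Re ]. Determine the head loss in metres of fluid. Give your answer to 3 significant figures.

Reynolds number Re = ρVD/μ = 654 · 2.72 · 0.524 / 0.000219 = 4.256e+06.
Re > 4000 → turbulent. Relative roughness ε/D = 0.00722/0.524 = 0.0138. Haaland: 1/√f = -1.8 log₁₀[(0.0138/3.7)^1.11 + 6.9/4.256e+06] = -1.8 log₁₀[0.00201 + 1.62e-06] = 4.853, so f = 0.04247.
Total minor-loss coefficient ΣK = 2·1.6 + 3·1.5 + 4·0.14 = 8.26.
ΔP = [f·L/D + ΣK]·(ρV²/2) = [0.04247·2.44/0.524 + 8.26]·(654·2.72²/2) = [0.1978 + 8.26]·2419 = 2.046e+04 Pa.
Head loss h_f = ΔP/(ρg) = 2.046e+04/(654·9.81) = 3.19 m.

h_f ≈ 3.19 m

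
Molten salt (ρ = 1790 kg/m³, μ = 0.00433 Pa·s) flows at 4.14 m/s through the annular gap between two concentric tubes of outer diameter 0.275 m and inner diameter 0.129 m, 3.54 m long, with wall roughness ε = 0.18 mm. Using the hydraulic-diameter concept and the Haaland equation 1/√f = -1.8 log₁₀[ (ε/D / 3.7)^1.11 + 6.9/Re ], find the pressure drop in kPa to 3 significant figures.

ΔP ≈ 8.03 kPa

Hydraulic diameter D_h = 4A/P = D_o - D_i = 0.275 - 0.129 = 0.146 m.
Re = ρVD_h/μ = 1790·4.14·0.146/0.00433 = 2.499e+05.
ε/D_h = 0.00018/0.146 = 0.00123; Haaland gives 1/√f = -1.8 log₁₀[0.000138+2.76e-05] = 6.805, so f = 0.02159.
ΔP = f(L/D_h)(ρV²/2) = 0.02159·3.54/0.146·1.534e+04 = 8032 Pa.
ΔP = 8.03 kPa.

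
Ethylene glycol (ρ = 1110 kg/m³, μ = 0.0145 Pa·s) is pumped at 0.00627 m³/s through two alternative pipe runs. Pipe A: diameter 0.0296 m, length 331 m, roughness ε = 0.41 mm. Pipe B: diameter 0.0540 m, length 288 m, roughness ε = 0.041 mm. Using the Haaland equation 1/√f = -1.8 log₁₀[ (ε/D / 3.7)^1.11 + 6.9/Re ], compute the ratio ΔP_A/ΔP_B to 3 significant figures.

Pipe A: V = Q/A = 0.00627/0.0006881 = 9.112 m/s; Re = 2.065e+04; ε/D = 0.0139; Haaland → f = 0.04471; ΔP_A = f(L/D)(ρV²/2) = 2.304e+07 Pa.
Pipe B: V = Q/A = 0.00627/0.00229 = 2.738 m/s; Re = 1.132e+04; ε/D = 0.000759; Haaland → f = 0.03089; ΔP_B = f(L/D)(ρV²/2) = 6.853e+05 Pa.
ΔP_A/ΔP_B = 2.304e+07/6.853e+05 = 33.6.

ΔP_A/ΔP_B ≈ 33.6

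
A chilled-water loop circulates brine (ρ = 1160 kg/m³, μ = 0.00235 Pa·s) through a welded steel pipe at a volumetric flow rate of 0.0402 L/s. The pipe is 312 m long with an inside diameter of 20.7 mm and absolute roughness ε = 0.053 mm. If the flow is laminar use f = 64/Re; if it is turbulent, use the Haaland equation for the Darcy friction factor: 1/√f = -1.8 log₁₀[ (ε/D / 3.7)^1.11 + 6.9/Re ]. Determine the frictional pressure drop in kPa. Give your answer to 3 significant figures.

ΔP ≈ 6.54 kPa

Q = 0.0402 L/s = 0.0402/1000 = 4.02e-05 m³/s.
Cross-sectional area A = πD²/4 = π(0.0207)²/4 = 0.0003365 m²; mean velocity V = Q/A = 4.02e-05/0.0003365 = 0.1195 m/s.
Reynolds number Re = ρVD/μ = 1160 · 0.1195 · 0.0207 / 0.00235 = 1221.
Re < 2300 → laminar flow, so f = 64/Re = 64/1221 = 0.05244 (the turbulent correlation is not needed).
Darcy-Weisbach: ΔP = f(L/D)(ρV²/2) = 0.05244·(312/0.0207)·(1160·0.1195²/2) = 0.05244·1.507e+04·8.276 = 6541 Pa.
ΔP = 6541 Pa = 6.54 kPa.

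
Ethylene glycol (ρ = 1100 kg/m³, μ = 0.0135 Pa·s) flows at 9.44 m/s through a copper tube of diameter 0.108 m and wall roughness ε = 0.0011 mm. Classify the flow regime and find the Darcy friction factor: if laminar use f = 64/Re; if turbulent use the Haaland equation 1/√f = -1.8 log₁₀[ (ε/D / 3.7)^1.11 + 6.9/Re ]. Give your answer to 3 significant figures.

f ≈ 0.0186

Re = ρVD/μ = 1100·9.44·0.108/0.0135 = 8.307e+04.
Re > 4000 → turbulent. ε/D = 1.1e-06/0.108 = 1.02e-05; Haaland: 1/√f = -1.8 log₁₀[6.73e-07 + 8.31e-05] = 7.339, so f = 0.01857.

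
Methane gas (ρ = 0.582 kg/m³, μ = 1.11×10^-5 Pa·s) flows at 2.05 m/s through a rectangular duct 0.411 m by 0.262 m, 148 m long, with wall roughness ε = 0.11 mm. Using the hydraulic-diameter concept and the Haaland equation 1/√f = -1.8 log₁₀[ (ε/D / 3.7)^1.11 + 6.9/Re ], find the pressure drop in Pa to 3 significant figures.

ΔP ≈ 13.2 Pa

Hydraulic diameter D_h = 4A/P = 4·(0.411·0.262)/(2·(0.411+0.262)) = 0.4307/1.346 = 0.32 m.
Re = ρVD_h/μ = 0.582·2.05·0.32/1.11e-05 = 3.44e+04.
ε/D_h = 0.00011/0.32 = 0.000344; Haaland gives 1/√f = -1.8 log₁₀[3.35e-05+0.000201] = 6.535, so f = 0.02341.
ΔP = f(L/D_h)(ρV²/2) = 0.02341·148/0.32·1.223 = 13.24 Pa.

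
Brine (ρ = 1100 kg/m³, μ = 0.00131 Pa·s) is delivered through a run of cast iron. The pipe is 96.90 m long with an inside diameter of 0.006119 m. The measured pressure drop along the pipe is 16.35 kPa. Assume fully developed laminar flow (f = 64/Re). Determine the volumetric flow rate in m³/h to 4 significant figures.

Q ≈ 0.01595 m³/h

For laminar flow, f = 64/Re with Re = ρVD/μ, so Darcy-Weisbach reduces to ΔP = 32μLV/D². Solving for V: V = ΔP·D²/(32μL) = 1.635e+04·(0.006119)²/(32·0.00131·96.9) = 0.1507 m/s.
Check: Re = ρVD/μ = 1100·0.1507·0.006119/0.00131 = 774.3 < 2300, so the laminar assumption holds.
Q = V·A = 0.1507·(π/4·0.006119²) = 4.432e-06 m³/s = 0.01595 m³/h.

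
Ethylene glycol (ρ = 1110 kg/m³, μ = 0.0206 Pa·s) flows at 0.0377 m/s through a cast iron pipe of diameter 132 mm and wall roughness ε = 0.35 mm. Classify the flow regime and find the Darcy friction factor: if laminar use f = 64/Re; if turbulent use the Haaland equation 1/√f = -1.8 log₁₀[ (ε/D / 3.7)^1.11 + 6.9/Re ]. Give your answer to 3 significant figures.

f ≈ 0.239

Re = ρVD/μ = 1110·0.0377·0.132/0.0206 = 268.1.
Re < 2300 → laminar, so f = 64/Re = 0.2387 (roughness is irrelevant in laminar flow).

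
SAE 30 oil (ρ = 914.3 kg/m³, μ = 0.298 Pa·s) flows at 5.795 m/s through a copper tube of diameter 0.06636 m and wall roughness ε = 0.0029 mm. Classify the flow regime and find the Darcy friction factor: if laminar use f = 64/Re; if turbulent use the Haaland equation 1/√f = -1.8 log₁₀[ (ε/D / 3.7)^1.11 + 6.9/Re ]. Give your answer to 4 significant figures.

Re = ρVD/μ = 914.3·5.795·0.06636/0.298 = 1180.
Re < 2300 → laminar, so f = 64/Re = 0.05424 (roughness is irrelevant in laminar flow).

f ≈ 0.05424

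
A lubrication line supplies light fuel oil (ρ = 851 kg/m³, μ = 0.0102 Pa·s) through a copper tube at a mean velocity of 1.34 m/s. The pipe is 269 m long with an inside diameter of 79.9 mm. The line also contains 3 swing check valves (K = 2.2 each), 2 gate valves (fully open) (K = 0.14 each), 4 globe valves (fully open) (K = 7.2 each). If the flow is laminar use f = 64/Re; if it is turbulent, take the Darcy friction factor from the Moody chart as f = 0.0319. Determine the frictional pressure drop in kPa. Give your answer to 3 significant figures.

Reynolds number Re = ρVD/μ = 851 · 1.34 · 0.0799 / 0.0102 = 8933.
Re > 4000 → turbulent; use the Moody-chart value f = 0.0319.
Total minor-loss coefficient ΣK = 3·2.2 + 2·0.14 + 4·7.2 = 35.7.
ΔP = [f·L/D + ΣK]·(ρV²/2) = [0.0319·269/0.0799 + 35.7]·(851·1.34²/2) = [107.4 + 35.7]·764 = 1.093e+05 Pa.
ΔP = 1.093e+05 Pa = 109 kPa.

ΔP ≈ 109 kPa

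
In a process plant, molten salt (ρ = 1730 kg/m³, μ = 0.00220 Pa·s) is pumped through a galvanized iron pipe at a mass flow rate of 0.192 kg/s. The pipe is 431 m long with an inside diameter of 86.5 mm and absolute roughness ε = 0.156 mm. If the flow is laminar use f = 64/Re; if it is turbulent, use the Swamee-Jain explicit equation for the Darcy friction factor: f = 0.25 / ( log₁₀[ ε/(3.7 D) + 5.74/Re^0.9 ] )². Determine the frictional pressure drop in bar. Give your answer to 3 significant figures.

A = πD²/4 = π(0.0865)²/4 = 0.005877 m²; mean velocity V = ṁ/(ρA) = 0.192/(1730 · 0.005877) = 0.01889 m/s.
Reynolds number Re = ρVD/μ = 1730 · 0.01889 · 0.0865 / 0.0022 = 1285.
Re < 2300 → laminar flow, so f = 64/Re = 64/1285 = 0.04982 (the turbulent correlation is not needed).
Darcy-Weisbach: ΔP = f(L/D)(ρV²/2) = 0.04982·(431/0.0865)·(1730·0.01889²/2) = 0.04982·4983·0.3085 = 76.59 Pa.
ΔP = 76.59 Pa = 7.66×10^-4 bar.

ΔP ≈ 7.66×10^-4 bar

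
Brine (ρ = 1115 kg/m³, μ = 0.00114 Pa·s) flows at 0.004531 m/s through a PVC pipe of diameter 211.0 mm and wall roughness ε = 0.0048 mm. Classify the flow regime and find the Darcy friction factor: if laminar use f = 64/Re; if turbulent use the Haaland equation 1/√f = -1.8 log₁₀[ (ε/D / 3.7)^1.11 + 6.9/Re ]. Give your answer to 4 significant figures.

Re = ρVD/μ = 1115·0.004531·0.211/0.00114 = 935.1.
Re < 2300 → laminar, so f = 64/Re = 0.06844 (roughness is irrelevant in laminar flow).

f ≈ 0.06844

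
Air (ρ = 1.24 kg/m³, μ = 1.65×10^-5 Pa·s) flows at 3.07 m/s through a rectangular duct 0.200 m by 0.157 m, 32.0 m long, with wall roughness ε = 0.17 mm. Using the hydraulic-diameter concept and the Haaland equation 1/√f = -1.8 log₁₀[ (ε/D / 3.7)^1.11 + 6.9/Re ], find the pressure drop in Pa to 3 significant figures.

ΔP ≈ 25.9 Pa

Hydraulic diameter D_h = 4A/P = 4·(0.2·0.157)/(2·(0.2+0.157)) = 0.1256/0.714 = 0.1759 m.
Re = ρVD_h/μ = 1.24·3.07·0.1759/1.65e-05 = 4.059e+04.
ε/D_h = 0.00017/0.1759 = 0.000966; Haaland gives 1/√f = -1.8 log₁₀[0.000105+0.00017] = 6.408, so f = 0.02435.
ΔP = f(L/D_h)(ρV²/2) = 0.02435·32/0.1759·5.843 = 25.89 Pa.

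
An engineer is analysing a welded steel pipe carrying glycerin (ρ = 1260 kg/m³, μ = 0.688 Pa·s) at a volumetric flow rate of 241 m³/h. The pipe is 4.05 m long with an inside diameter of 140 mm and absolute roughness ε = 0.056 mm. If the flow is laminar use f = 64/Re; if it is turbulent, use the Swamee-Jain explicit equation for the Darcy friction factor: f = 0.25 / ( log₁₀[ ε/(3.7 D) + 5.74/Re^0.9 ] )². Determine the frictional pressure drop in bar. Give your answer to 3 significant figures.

Q = 241 m³/h = 241/3600 = 0.06694 m³/s.
Cross-sectional area A = πD²/4 = π(0.14)²/4 = 0.01539 m²; mean velocity V = Q/A = 0.06694/0.01539 = 4.349 m/s.
Reynolds number Re = ρVD/μ = 1260 · 4.349 · 0.14 / 0.688 = 1115.
Re < 2300 → laminar flow, so f = 64/Re = 64/1115 = 0.0574 (the turbulent correlation is not needed).
Darcy-Weisbach: ΔP = f(L/D)(ρV²/2) = 0.0574·(4.05/0.14)·(1260·4.349²/2) = 0.0574·28.93·1.191e+04 = 1.978e+04 Pa.
ΔP = 1.978e+04 Pa = 0.198 bar.

ΔP ≈ 0.198 bar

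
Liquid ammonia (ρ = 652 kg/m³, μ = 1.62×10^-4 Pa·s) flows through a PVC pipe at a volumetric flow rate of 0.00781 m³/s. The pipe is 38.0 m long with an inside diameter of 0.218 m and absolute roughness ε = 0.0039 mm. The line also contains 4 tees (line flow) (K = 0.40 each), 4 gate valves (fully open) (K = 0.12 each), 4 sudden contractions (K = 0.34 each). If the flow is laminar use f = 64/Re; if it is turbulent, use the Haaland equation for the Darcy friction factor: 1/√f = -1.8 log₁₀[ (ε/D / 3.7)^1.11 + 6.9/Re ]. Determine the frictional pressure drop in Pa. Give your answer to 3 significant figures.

ΔP ≈ 88.6 Pa

Cross-sectional area A = πD²/4 = π(0.218)²/4 = 0.03733 m²; mean velocity V = Q/A = 0.00781/0.03733 = 0.2092 m/s.
Reynolds number Re = ρVD/μ = 652 · 0.2092 · 0.218 / 0.000162 = 1.836e+05.
Re > 4000 → turbulent. Relative roughness ε/D = 3.9e-06/0.218 = 1.79e-05. Haaland: 1/√f = -1.8 log₁₀[(1.79e-05/3.7)^1.11 + 6.9/1.836e+05] = -1.8 log₁₀[1.26e-06 + 3.76e-05] = 7.939, so f = 0.01587.
Total minor-loss coefficient ΣK = 4·0.4 + 4·0.12 + 4·0.34 = 3.44.
ΔP = [f·L/D + ΣK]·(ρV²/2) = [0.01587·38/0.218 + 3.44]·(652·0.2092²/2) = [2.765 + 3.44]·14.27 = 88.57 Pa.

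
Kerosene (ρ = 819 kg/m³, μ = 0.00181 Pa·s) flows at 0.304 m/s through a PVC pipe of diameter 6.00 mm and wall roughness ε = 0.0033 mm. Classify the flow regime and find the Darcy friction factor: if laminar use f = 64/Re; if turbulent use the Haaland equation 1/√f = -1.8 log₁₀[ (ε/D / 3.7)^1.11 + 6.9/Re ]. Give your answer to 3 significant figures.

Re = ρVD/μ = 819·0.304·0.006/0.00181 = 825.3.
Re < 2300 → laminar, so f = 64/Re = 0.07754 (roughness is irrelevant in laminar flow).

f ≈ 0.0775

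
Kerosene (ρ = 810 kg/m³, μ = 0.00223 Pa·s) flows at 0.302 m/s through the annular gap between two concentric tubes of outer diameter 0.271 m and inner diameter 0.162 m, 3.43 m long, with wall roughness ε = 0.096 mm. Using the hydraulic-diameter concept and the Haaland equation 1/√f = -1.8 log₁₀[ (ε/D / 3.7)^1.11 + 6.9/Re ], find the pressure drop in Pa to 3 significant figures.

Hydraulic diameter D_h = 4A/P = D_o - D_i = 0.271 - 0.162 = 0.109 m.
Re = ρVD_h/μ = 810·0.302·0.109/0.00223 = 1.196e+04.
ε/D_h = 9.6e-05/0.109 = 0.000881; Haaland gives 1/√f = -1.8 log₁₀[9.51e-05+0.000577] = 5.711, so f = 0.03067.
ΔP = f(L/D_h)(ρV²/2) = 0.03067·3.43/0.109·36.94 = 35.64 Pa.

ΔP ≈ 35.6 Pa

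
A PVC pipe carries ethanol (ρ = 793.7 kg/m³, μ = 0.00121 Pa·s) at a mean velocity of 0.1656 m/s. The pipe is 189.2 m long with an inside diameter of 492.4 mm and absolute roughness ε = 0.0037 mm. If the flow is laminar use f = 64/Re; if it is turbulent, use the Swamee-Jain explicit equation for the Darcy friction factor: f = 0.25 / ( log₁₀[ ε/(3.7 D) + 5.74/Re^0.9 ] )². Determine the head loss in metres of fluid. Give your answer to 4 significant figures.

Reynolds number Re = ρVD/μ = 793.7 · 0.1656 · 0.4924 / 0.00121 = 5.349e+04.
Re > 4000 → turbulent. Relative roughness ε/D = 3.7e-06/0.4924 = 7.51e-06. Swamee-Jain: f = 0.25/(log₁₀[7.51e-06/3.7 + 5.74/5.349e+04^0.9])² = 0.25/(log₁₀[2.03e-06 + 0.000319])² = 0.25/(-3.494)² = 0.02048.
Darcy-Weisbach: ΔP = f(L/D)(ρV²/2) = 0.02048·(189.2/0.4924)·(793.7·0.1656²/2) = 0.02048·384.2·10.88 = 85.65 Pa.
Head loss h_f = ΔP/(ρg) = 85.65/(793.7·9.81) = 0.01100 m.

h_f ≈ 0.01100 m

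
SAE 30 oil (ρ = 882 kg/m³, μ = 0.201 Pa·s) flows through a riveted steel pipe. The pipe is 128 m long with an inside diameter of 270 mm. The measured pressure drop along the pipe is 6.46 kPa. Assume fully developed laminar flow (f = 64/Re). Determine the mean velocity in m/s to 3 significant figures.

V ≈ 0.572 m/s

For laminar flow, f = 64/Re with Re = ρVD/μ, so Darcy-Weisbach reduces to ΔP = 32μLV/D². Solving for V: V = ΔP·D²/(32μL) = 6460·(0.27)²/(32·0.201·128) = 0.572 m/s.
Check: Re = ρVD/μ = 882·0.572·0.27/0.201 = 677.7 < 2300, so the laminar assumption holds.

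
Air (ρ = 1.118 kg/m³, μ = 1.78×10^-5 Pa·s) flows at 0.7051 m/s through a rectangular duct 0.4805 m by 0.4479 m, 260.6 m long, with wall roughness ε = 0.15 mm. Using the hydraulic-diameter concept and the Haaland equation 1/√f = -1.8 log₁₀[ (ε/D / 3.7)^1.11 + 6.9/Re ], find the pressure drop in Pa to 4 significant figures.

ΔP ≈ 4.086 Pa

Hydraulic diameter D_h = 4A/P = 4·(0.4805·0.4479)/(2·(0.4805+0.4479)) = 0.8609/1.857 = 0.4636 m.
Re = ρVD_h/μ = 1.118·0.7051·0.4636/1.78e-05 = 2.053e+04.
ε/D_h = 0.00015/0.4636 = 0.000324; Haaland gives 1/√f = -1.8 log₁₀[3.13e-05+0.000336] = 6.183, so f = 0.02616.
ΔP = f(L/D_h)(ρV²/2) = 0.02616·260.6/0.4636·0.2779 = 4.086 Pa.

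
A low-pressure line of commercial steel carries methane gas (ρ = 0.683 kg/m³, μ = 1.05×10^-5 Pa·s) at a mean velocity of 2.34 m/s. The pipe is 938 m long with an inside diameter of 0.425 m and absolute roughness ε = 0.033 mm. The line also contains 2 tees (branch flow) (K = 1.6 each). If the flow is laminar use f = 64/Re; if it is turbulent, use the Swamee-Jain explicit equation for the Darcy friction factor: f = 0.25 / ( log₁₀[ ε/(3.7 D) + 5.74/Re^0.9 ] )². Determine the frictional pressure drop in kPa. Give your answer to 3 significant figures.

ΔP ≈ 0.0884 kPa

Reynolds number Re = ρVD/μ = 0.683 · 2.34 · 0.425 / 1.05e-05 = 6.469e+04.
Re > 4000 → turbulent. Relative roughness ε/D = 3.3e-05/0.425 = 7.76e-05. Swamee-Jain: f = 0.25/(log₁₀[7.76e-05/3.7 + 5.74/6.469e+04^0.9])² = 0.25/(log₁₀[2.1e-05 + 0.000269])² = 0.25/(-3.538)² = 0.01997.
Total minor-loss coefficient ΣK = 2·1.6 = 3.2.
ΔP = [f·L/D + ΣK]·(ρV²/2) = [0.01997·938/0.425 + 3.2]·(0.683·2.34²/2) = [44.08 + 3.2]·1.87 = 88.4 Pa.
ΔP = 88.4 Pa = 0.0884 kPa.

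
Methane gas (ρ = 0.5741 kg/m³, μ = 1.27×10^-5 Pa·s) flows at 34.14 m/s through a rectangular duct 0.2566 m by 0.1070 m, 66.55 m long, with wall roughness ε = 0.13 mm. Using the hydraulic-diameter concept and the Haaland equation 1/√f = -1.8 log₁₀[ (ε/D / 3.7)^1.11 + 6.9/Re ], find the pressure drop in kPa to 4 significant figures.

Hydraulic diameter D_h = 4A/P = 4·(0.2566·0.107)/(2·(0.2566+0.107)) = 0.1098/0.7272 = 0.151 m.
Re = ρVD_h/μ = 0.5741·34.14·0.151/1.27e-05 = 2.331e+05.
ε/D_h = 0.00013/0.151 = 0.000861; Haaland gives 1/√f = -1.8 log₁₀[9.27e-05+2.96e-05] = 7.043, so f = 0.02016.
ΔP = f(L/D_h)(ρV²/2) = 0.02016·66.55/0.151·334.6 = 2972 Pa.
ΔP = 2.972 kPa.

ΔP ≈ 2.972 kPa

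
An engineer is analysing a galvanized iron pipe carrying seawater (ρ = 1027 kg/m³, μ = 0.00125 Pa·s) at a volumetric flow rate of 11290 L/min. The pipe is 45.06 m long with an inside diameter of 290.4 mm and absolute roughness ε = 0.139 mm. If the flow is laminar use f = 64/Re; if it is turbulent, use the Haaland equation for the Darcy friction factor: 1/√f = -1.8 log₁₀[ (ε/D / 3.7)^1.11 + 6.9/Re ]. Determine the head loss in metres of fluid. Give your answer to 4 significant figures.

h_f ≈ 1.100 m

Q = 11290 L/min = 11290/60000 = 0.1882 m³/s.
Cross-sectional area A = πD²/4 = π(0.2904)²/4 = 0.06623 m²; mean velocity V = Q/A = 0.1882/0.06623 = 2.841 m/s.
Reynolds number Re = ρVD/μ = 1027 · 2.841 · 0.2904 / 0.00125 = 6.778e+05.
Re > 4000 → turbulent. Relative roughness ε/D = 0.000139/0.2904 = 0.000479. Haaland: 1/√f = -1.8 log₁₀[(0.000479/3.7)^1.11 + 6.9/6.778e+05] = -1.8 log₁₀[4.83e-05 + 1.02e-05] = 7.619, so f = 0.01723.
Darcy-Weisbach: ΔP = f(L/D)(ρV²/2) = 0.01723·(45.06/0.2904)·(1027·2.841²/2) = 0.01723·155.2·4144 = 1.108e+04 Pa.
Head loss h_f = ΔP/(ρg) = 1.108e+04/(1027·9.81) = 1.100 m.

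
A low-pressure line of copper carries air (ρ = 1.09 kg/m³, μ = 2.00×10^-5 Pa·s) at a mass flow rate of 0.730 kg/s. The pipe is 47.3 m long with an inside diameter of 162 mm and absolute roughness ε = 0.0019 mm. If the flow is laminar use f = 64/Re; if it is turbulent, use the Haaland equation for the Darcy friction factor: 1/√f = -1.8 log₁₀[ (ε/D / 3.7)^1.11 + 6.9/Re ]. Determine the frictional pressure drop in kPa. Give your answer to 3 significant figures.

A = πD²/4 = π(0.162)²/4 = 0.02061 m²; mean velocity V = ṁ/(ρA) = 0.73/(1.09 · 0.02061) = 32.49 m/s.
Reynolds number Re = ρVD/μ = 1.09 · 32.49 · 0.162 / 2e-05 = 2.869e+05.
Re > 4000 → turbulent. Relative roughness ε/D = 1.9e-06/0.162 = 1.17e-05. Haaland: 1/√f = -1.8 log₁₀[(1.17e-05/3.7)^1.11 + 6.9/2.869e+05] = -1.8 log₁₀[7.87e-07 + 2.41e-05] = 8.289, so f = 0.01456.
Darcy-Weisbach: ΔP = f(L/D)(ρV²/2) = 0.01456·(47.3/0.162)·(1.09·32.49²/2) = 0.01456·292·575.4 = 2445 Pa.
ΔP = 2445 Pa = 2.45 kPa.

ΔP ≈ 2.45 kPa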